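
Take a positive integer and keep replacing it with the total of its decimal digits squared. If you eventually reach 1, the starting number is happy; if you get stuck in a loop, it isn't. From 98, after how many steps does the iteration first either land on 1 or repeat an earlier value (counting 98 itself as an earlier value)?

9

98 → 9² + 8² = 81 + 64 = 145
145 → 1² + 4² + 5² = 1 + 16 + 25 = 42
42 → 4² + 2² = 16 + 4 = 20
20 → 2² + 0² = 4 + 0 = 4
4 → 4² = 16
16 → 1² + 6² = 1 + 36 = 37
37 → 3² + 7² = 9 + 49 = 58
58 → 5² + 8² = 25 + 64 = 89
89 → 8² + 9² = 64 + 81 = 145  — 145 repeats.
That took 9 steps.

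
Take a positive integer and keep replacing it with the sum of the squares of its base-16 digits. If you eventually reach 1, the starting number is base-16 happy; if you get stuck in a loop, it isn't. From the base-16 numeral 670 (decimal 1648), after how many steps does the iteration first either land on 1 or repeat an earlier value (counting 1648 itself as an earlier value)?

7

1648 = (6,7,0)_16 → 6² + 7² + 0² = 85
85 = (5,5)_16 → 5² + 5² = 50
50 = (3,2)_16 → 3² + 2² = 13
13 = (13)_16 → 13² = 169
169 = (10,9)_16 → 10² + 9² = 181
181 = (11,5)_16 → 11² + 5² = 146
146 = (9,2)_16 → 9² + 2² = 85  — 85 repeats.
That took 7 steps.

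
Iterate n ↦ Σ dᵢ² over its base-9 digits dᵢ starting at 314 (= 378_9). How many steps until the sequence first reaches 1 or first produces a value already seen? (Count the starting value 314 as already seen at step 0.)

6

314 = (3,7,8)_9 → 3² + 7² + 8² = 122
122 = (1,4,5)_9 → 1² + 4² + 5² = 42
42 = (4,6)_9 → 4² + 6² = 52
52 = (5,7)_9 → 5² + 7² = 74
74 = (8,2)_9 → 8² + 2² = 68
68 = (7,5)_9 → 7² + 5² = 74  — 74 repeats.
That took 6 steps.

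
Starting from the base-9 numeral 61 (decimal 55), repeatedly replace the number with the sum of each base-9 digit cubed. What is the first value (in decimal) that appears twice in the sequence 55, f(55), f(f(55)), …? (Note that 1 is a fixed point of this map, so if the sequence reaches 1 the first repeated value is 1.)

55 = (6,1)_9 → 6³ + 1³ = 217
217 = (2,6,1)_9 → 2³ + 6³ + 1³ = 225
225 = (2,7,0)_9 → 2³ + 7³ + 0³ = 351
351 = (4,3,0)_9 → 4³ + 3³ + 0³ = 91
91 = (1,1,1)_9 → 1³ + 1³ + 1³ = 3
3 = (3)_9 → 3³ = 27
27 = (3,0)_9 → 3³ + 0³ = 27  — 27 already appeared earlier.

27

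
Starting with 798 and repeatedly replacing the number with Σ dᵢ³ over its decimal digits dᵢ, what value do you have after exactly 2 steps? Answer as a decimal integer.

798 → 7³ + 9³ + 8³ = 1584
1584 → 1³ + 5³ + 8³ + 4³ = 702

702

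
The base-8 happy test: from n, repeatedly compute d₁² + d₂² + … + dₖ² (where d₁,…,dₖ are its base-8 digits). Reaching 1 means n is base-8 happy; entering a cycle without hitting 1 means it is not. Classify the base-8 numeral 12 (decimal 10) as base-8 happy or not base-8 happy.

10 = (1,2)_8 → 1² + 2² = 5
5 = (5)_8 → 5² = 25
25 = (3,1)_8 → 3² + 1² = 10  — 10 already seen; the sequence cycles without reaching 1.

not base-8 happy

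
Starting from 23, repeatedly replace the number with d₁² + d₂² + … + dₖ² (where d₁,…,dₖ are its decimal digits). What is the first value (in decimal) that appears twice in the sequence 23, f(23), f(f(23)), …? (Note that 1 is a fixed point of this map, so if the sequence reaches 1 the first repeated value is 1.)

23 → 2² + 3² = 4 + 9 = 13
13 → 1² + 3² = 1 + 9 = 10
10 → 1² + 0² = 1 + 0 = 1  — reached the fixed point 1.
1 → 1, so 1 is the first repeated value.

1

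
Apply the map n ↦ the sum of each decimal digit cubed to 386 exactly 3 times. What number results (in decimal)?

881

386 → 3³ + 8³ + 6³ = 755
755 → 7³ + 5³ + 5³ = 593
593 → 5³ + 9³ + 3³ = 881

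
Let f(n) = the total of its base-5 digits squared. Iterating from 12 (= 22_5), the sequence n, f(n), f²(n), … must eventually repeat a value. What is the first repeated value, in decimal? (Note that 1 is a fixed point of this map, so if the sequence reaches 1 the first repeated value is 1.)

12 = (2,2)_5 → 2² + 2² = 8
8 = (1,3)_5 → 1² + 3² = 10
10 = (2,0)_5 → 2² + 0² = 4
4 = (4)_5 → 4² = 16
16 = (3,1)_5 → 3² + 1² = 10  — 10 already appeared earlier.

10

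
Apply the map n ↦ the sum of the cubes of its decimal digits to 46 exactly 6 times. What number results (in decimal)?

133

46 → 4³ + 6³ = 64 + 216 = 280
280 → 2³ + 8³ + 0³ = 8 + 512 + 0 = 520
520 → 5³ + 2³ + 0³ = 125 + 8 + 0 = 133
133 → 1³ + 3³ + 3³ = 1 + 27 + 27 = 55
55 → 5³ + 5³ = 125 + 125 = 250
250 → 2³ + 5³ + 0³ = 8 + 125 + 0 = 133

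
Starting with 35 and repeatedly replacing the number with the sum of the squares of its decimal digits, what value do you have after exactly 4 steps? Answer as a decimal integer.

85

35 → 3² + 5² = 9 + 25 = 34
34 → 3² + 4² = 9 + 16 = 25
25 → 2² + 5² = 4 + 25 = 29
29 → 2² + 9² = 4 + 81 = 85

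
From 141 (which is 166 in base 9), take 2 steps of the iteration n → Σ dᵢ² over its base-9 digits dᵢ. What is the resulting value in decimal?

65

141 = (1,6,6)_9 → 1² + 6² + 6² = 73
73 = (8,1)_9 → 8² + 1² = 65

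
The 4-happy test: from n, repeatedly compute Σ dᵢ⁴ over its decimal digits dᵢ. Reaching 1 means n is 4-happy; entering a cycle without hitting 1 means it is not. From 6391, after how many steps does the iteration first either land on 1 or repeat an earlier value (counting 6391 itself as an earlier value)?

6391 → 7939
7939 → 15604
15604 → 2178
2178 → 6514
6514 → 2178  — 2178 repeats.
That took 5 steps.

5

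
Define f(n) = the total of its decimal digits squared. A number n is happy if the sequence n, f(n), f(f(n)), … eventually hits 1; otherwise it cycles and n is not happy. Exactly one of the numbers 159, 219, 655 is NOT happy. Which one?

159: 159 → 107 → 50 → 25 → 29 → 85 → 89 → 145 → 42 → 20 → 4 → 16 → 37 → 58 → 89  — repeats 89 (not happy)
219: 219 → 86 → 100 → 1  — reaches 1 (happy)
655: 655 → 86 → 100 → 1  — reaches 1 (happy)

159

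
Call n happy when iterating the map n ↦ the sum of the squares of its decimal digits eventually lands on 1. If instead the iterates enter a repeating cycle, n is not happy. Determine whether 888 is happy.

happy

888 → 8² + 8² + 8² = 64 + 64 + 64 = 192
192 → 1² + 9² + 2² = 1 + 81 + 4 = 86
86 → 8² + 6² = 64 + 36 = 100
100 → 1² + 0² + 0² = 1 + 0 + 0 = 1  — reached 1.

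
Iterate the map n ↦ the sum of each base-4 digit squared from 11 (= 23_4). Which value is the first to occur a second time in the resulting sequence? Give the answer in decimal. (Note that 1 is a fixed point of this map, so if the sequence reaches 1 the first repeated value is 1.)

1

11 = (2,3)_4 → 2² + 3² = 13
13 = (3,1)_4 → 3² + 1² = 10
10 = (2,2)_4 → 2² + 2² = 8
8 = (2,0)_4 → 2² + 0² = 4
4 = (1,0)_4 → 1² + 0² = 1  — reached the fixed point 1.
1 → 1, so 1 is the first repeated value.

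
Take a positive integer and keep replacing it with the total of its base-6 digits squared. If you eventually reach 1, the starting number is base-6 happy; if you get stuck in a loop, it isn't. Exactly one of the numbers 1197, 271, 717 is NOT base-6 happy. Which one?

271

1197: 1197 → 44 → 6 → 1  — reaches 1 (base-6 happy)
271: 271 → 12 → 4 → 16 → 20 → 13 → 5 → 25 → 17 → 29 → 41 → 26 → 20  — repeats 20 (not base-6 happy)
717: 717 → 44 → 6 → 1  — reaches 1 (base-6 happy)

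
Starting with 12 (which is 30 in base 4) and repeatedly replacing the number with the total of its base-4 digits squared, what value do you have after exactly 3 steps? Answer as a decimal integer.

2

12 = (3,0)_4 → 3² + 0² = 9
9 = (2,1)_4 → 2² + 1² = 5
5 = (1,1)_4 → 1² + 1² = 2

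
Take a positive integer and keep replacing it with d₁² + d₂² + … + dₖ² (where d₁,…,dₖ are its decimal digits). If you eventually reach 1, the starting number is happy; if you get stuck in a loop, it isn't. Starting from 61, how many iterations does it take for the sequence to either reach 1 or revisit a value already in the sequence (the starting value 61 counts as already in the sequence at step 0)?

61 → 6² + 1² = 36 + 1 = 37
37 → 3² + 7² = 9 + 49 = 58
58 → 5² + 8² = 25 + 64 = 89
89 → 8² + 9² = 64 + 81 = 145
145 → 1² + 4² + 5² = 1 + 16 + 25 = 42
42 → 4² + 2² = 16 + 4 = 20
20 → 2² + 0² = 4 + 0 = 4
4 → 4² = 16
16 → 1² + 6² = 1 + 36 = 37  — 37 repeats.
That took 9 steps.

9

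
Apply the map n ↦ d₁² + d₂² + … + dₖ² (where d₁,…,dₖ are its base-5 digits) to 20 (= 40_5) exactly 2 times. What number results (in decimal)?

10

20 = (4,0)_5 → 4² + 0² = 16
16 = (3,1)_5 → 3² + 1² = 10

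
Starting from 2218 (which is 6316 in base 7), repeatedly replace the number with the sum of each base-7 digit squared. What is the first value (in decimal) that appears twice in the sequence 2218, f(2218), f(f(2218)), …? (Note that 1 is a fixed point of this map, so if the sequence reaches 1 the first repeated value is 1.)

2218 = (6,3,1,6)_7 → 6² + 3² + 1² + 6² = 82
82 = (1,4,5)_7 → 1² + 4² + 5² = 42
42 = (6,0)_7 → 6² + 0² = 36
36 = (5,1)_7 → 5² + 1² = 26
26 = (3,5)_7 → 3² + 5² = 34
34 = (4,6)_7 → 4² + 6² = 52
52 = (1,0,3)_7 → 1² + 0² + 3² = 10
10 = (1,3)_7 → 1² + 3² = 10  — 10 already appeared earlier.

10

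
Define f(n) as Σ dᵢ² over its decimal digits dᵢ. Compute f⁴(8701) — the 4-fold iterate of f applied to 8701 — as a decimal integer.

61

8701 → 8² + 7² + 0² + 1² = 114
114 → 1² + 1² + 4² = 18
18 → 1² + 8² = 65
65 → 6² + 5² = 61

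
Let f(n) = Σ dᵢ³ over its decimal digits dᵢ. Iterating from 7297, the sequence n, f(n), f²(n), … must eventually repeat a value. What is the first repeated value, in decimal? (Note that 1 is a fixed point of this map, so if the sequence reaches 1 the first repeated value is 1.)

1

7297 → 7³ + 2³ + 9³ + 7³ = 343 + 8 + 729 + 343 = 1423
1423 → 1³ + 4³ + 2³ + 3³ = 1 + 64 + 8 + 27 = 100
100 → 1³ + 0³ + 0³ = 1 + 0 + 0 = 1  — reached the fixed point 1.
1 → 1, so 1 is the first repeated value.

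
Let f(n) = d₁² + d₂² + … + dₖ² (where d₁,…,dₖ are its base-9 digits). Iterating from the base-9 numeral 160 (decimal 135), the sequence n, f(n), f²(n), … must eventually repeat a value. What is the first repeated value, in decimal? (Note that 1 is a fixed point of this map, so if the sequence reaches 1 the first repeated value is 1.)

65

135 = (1,6,0)_9 → 37
37 = (4,1)_9 → 17
17 = (1,8)_9 → 65
65 = (7,2)_9 → 53
53 = (5,8)_9 → 89
89 = (1,0,8)_9 → 65  — 65 already appeared earlier.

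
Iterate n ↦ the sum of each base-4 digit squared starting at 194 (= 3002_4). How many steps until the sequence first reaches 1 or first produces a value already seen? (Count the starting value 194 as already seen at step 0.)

194 = (3,0,0,2)_4 → 13
13 = (3,1)_4 → 10
10 = (2,2)_4 → 8
8 = (2,0)_4 → 4
4 = (1,0)_4 → 1  — reached 1.
That took 5 steps.

5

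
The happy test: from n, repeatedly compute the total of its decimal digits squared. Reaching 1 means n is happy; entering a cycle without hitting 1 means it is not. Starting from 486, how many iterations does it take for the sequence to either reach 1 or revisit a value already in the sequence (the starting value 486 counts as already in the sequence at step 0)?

12

486 → 116
116 → 38
38 → 73
73 → 58
58 → 89
89 → 145
145 → 42
42 → 20
20 → 4
4 → 16
16 → 37
37 → 58  — 58 repeats.
That took 12 steps.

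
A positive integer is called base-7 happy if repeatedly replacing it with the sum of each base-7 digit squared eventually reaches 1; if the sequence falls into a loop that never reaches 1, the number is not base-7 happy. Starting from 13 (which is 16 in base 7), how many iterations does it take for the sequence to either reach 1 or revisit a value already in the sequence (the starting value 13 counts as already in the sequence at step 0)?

13 = (1,6)_7 → 1² + 6² = 37
37 = (5,2)_7 → 5² + 2² = 29
29 = (4,1)_7 → 4² + 1² = 17
17 = (2,3)_7 → 2² + 3² = 13  — 13 repeats.
That took 4 steps.

4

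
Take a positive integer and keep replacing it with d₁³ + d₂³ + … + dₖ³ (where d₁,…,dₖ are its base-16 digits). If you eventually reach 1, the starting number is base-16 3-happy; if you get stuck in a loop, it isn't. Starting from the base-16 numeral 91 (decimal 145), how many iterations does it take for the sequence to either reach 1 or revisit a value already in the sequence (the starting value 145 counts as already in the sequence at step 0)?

145 = (9,1)_16 → 9³ + 1³ = 729 + 1 = 730
730 = (2,13,10)_16 → 2³ + 13³ + 10³ = 8 + 2197 + 1000 = 3205
3205 = (12,8,5)_16 → 12³ + 8³ + 5³ = 1728 + 512 + 125 = 2365
2365 = (9,3,13)_16 → 9³ + 3³ + 13³ = 729 + 27 + 2197 = 2953
2953 = (11,8,9)_16 → 11³ + 8³ + 9³ = 1331 + 512 + 729 = 2572
2572 = (10,0,12)_16 → 10³ + 0³ + 12³ = 1000 + 0 + 1728 = 2728
2728 = (10,10,8)_16 → 10³ + 10³ + 8³ = 1000 + 1000 + 512 = 2512
2512 = (9,13,0)_16 → 9³ + 13³ + 0³ = 729 + 2197 + 0 = 2926
2926 = (11,6,14)_16 → 11³ + 6³ + 14³ = 1331 + 216 + 2744 = 4291
4291 = (1,0,12,3)_16 → 1³ + 0³ + 12³ + 3³ = 1 + 0 + 1728 + 27 = 1756
1756 = (6,13,12)_16 → 6³ + 13³ + 12³ = 216 + 2197 + 1728 = 4141
4141 = (1,0,2,13)_16 → 1³ + 0³ + 2³ + 13³ = 1 + 0 + 8 + 2197 = 2206
2206 = (8,9,14)_16 → 8³ + 9³ + 14³ = 512 + 729 + 2744 = 3985
3985 = (15,9,1)_16 → 15³ + 9³ + 1³ = 3375 + 729 + 1 = 4105
4105 = (1,0,0,9)_16 → 1³ + 0³ + 0³ + 9³ = 1 + 0 + 0 + 729 = 730  — 730 repeats.
That took 15 steps.

15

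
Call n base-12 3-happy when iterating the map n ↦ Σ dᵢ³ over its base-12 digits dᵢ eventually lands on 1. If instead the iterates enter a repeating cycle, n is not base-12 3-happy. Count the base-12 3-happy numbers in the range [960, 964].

960: 960 → 728 → 637 → 190 → 1028 → 856 → 1520 → 1728 → 1  — base-12 3-happy
961: 961 → 729 → 854 → 1464 → 1008 → 343 → 415 → 1351 → 1136 → 1855 → 1344 → 793 → 342 → 288 → 8 → 512 → 755 → 1464  — not base-12 3-happy
962: 962 → 736 → 190 → 1028 → 856 → 1520 → 1728 → 1  — base-12 3-happy
963: 963 → 755 → 1464 → 1008 → 343 → 415 → 1351 → 1136 → 1855 → 1344 → 793 → 342 → 288 → 8 → 512 → 755  — not base-12 3-happy
964: 964 → 792 → 341 → 197 → 190 → 1028 → 856 → 1520 → 1728 → 1  — base-12 3-happy
base-12 3-happy: 960, 962, 964

3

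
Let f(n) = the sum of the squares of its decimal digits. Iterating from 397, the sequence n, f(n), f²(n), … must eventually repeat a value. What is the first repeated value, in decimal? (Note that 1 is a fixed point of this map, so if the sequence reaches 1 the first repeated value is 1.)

1

397 → 3² + 9² + 7² = 139
139 → 1² + 3² + 9² = 91
91 → 9² + 1² = 82
82 → 8² + 2² = 68
68 → 6² + 8² = 100
100 → 1² + 0² + 0² = 1  — reached the fixed point 1.
1 → 1, so 1 is the first repeated value.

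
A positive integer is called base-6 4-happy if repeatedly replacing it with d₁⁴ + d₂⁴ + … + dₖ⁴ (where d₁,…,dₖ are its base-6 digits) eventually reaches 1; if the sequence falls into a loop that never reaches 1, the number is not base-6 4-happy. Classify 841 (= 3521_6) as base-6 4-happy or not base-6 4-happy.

not base-6 4-happy

841 = (3,5,2,1)_6 → 3⁴ + 5⁴ + 2⁴ + 1⁴ = 723
723 = (3,2,0,3)_6 → 3⁴ + 2⁴ + 0⁴ + 3⁴ = 178
178 = (4,5,4)_6 → 4⁴ + 5⁴ + 4⁴ = 1137
1137 = (5,1,3,3)_6 → 5⁴ + 1⁴ + 3⁴ + 3⁴ = 788
788 = (3,3,5,2)_6 → 3⁴ + 3⁴ + 5⁴ + 2⁴ = 803
803 = (3,4,1,5)_6 → 3⁴ + 4⁴ + 1⁴ + 5⁴ = 963
963 = (4,2,4,3)_6 → 4⁴ + 2⁴ + 4⁴ + 3⁴ = 609
609 = (2,4,5,3)_6 → 2⁴ + 4⁴ + 5⁴ + 3⁴ = 978
978 = (4,3,1,0)_6 → 4⁴ + 3⁴ + 1⁴ + 0⁴ = 338
338 = (1,3,2,2)_6 → 1⁴ + 3⁴ + 2⁴ + 2⁴ = 114
114 = (3,1,0)_6 → 3⁴ + 1⁴ + 0⁴ = 82
82 = (2,1,4)_6 → 2⁴ + 1⁴ + 4⁴ = 273
273 = (1,1,3,3)_6 → 1⁴ + 1⁴ + 3⁴ + 3⁴ = 164
164 = (4,3,2)_6 → 4⁴ + 3⁴ + 2⁴ = 353
353 = (1,3,4,5)_6 → 1⁴ + 3⁴ + 4⁴ + 5⁴ = 963  — 963 already seen; the sequence cycles without reaching 1.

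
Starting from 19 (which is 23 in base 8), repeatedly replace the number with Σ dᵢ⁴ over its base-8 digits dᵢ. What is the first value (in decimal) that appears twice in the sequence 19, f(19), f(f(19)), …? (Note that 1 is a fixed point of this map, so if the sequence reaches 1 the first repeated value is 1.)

272

19 = (2,3)_8 → 2⁴ + 3⁴ = 97
97 = (1,4,1)_8 → 1⁴ + 4⁴ + 1⁴ = 258
258 = (4,0,2)_8 → 4⁴ + 0⁴ + 2⁴ = 272
272 = (4,2,0)_8 → 4⁴ + 2⁴ + 0⁴ = 272  — 272 already appeared earlier.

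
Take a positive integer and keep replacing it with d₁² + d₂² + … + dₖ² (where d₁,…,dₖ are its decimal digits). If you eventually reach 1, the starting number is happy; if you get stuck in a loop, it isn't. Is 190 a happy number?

190 → 1² + 9² + 0² = 82
82 → 8² + 2² = 68
68 → 6² + 8² = 100
100 → 1² + 0² + 0² = 1  — reached 1.

happy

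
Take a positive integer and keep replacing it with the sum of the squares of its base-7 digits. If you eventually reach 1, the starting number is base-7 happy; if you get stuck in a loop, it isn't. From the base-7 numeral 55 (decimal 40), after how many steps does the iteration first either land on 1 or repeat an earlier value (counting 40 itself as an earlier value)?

40 = (5,5)_7 → 5² + 5² = 50
50 = (1,0,1)_7 → 1² + 0² + 1² = 2
2 = (2)_7 → 2² = 4
4 = (4)_7 → 4² = 16
16 = (2,2)_7 → 2² + 2² = 8
8 = (1,1)_7 → 1² + 1² = 2  — 2 repeats.
That took 6 steps.

6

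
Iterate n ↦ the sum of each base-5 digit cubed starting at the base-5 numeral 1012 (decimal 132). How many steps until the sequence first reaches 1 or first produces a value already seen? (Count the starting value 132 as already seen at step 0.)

132 = (1,0,1,2)_5 → 1³ + 0³ + 1³ + 2³ = 10
10 = (2,0)_5 → 2³ + 0³ = 8
8 = (1,3)_5 → 1³ + 3³ = 28
28 = (1,0,3)_5 → 1³ + 0³ + 3³ = 28  — 28 repeats.
That took 4 steps.

4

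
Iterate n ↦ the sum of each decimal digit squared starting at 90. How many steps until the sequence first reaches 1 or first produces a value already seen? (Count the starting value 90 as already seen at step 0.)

12

90 → 81
81 → 65
65 → 61
61 → 37
37 → 58
58 → 89
89 → 145
145 → 42
42 → 20
20 → 4
4 → 16
16 → 37  — 37 repeats.
That took 12 steps.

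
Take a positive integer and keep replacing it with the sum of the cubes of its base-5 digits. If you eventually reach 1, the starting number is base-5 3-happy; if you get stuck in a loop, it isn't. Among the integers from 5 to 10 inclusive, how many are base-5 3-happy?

5: 5 → 1  — base-5 3-happy
6: 6 → 2 → 8 → 28 → 28  — not base-5 3-happy
7: 7 → 9 → 65 → 35 → 9  — not base-5 3-happy
8: 8 → 28 → 28  — not base-5 3-happy
9: 9 → 65 → 35 → 9  — not base-5 3-happy
10: 10 → 8 → 28 → 28  — not base-5 3-happy
base-5 3-happy: 5

1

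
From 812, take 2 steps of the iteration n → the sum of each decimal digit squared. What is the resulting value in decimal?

117

812 → 8² + 1² + 2² = 69
69 → 6² + 9² = 117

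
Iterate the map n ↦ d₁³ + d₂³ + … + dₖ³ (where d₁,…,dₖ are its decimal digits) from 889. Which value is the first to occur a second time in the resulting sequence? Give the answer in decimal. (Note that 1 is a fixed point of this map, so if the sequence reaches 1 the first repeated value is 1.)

370

889 → 8³ + 8³ + 9³ = 1753
1753 → 1³ + 7³ + 5³ + 3³ = 496
496 → 4³ + 9³ + 6³ = 1009
1009 → 1³ + 0³ + 0³ + 9³ = 730
730 → 7³ + 3³ + 0³ = 370
370 → 3³ + 7³ + 0³ = 370  — 370 already appeared earlier.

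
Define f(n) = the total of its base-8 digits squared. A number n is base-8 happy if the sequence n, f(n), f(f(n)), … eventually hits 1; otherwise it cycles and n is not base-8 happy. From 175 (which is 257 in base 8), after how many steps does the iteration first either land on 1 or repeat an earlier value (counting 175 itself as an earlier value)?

175 = (2,5,7)_8 → 2² + 5² + 7² = 4 + 25 + 49 = 78
78 = (1,1,6)_8 → 1² + 1² + 6² = 1 + 1 + 36 = 38
38 = (4,6)_8 → 4² + 6² = 16 + 36 = 52
52 = (6,4)_8 → 6² + 4² = 36 + 16 = 52  — 52 repeats.
That took 4 steps.

4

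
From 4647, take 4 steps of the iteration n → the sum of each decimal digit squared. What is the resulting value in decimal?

4647 → 4² + 6² + 4² + 7² = 117
117 → 1² + 1² + 7² = 51
51 → 5² + 1² = 26
26 → 2² + 6² = 40

40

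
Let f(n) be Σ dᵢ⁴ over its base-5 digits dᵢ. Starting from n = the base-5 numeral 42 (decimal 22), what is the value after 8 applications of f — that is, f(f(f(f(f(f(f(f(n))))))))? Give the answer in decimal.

22 = (4,2)_5 → 4⁴ + 2⁴ = 272
272 = (2,0,4,2)_5 → 2⁴ + 0⁴ + 4⁴ + 2⁴ = 288
288 = (2,1,2,3)_5 → 2⁴ + 1⁴ + 2⁴ + 3⁴ = 114
114 = (4,2,4)_5 → 4⁴ + 2⁴ + 4⁴ = 528
528 = (4,1,0,3)_5 → 4⁴ + 1⁴ + 0⁴ + 3⁴ = 338
338 = (2,3,2,3)_5 → 2⁴ + 3⁴ + 2⁴ + 3⁴ = 194
194 = (1,2,3,4)_5 → 1⁴ + 2⁴ + 3⁴ + 4⁴ = 354
354 = (2,4,0,4)_5 → 2⁴ + 4⁴ + 0⁴ + 4⁴ = 528

528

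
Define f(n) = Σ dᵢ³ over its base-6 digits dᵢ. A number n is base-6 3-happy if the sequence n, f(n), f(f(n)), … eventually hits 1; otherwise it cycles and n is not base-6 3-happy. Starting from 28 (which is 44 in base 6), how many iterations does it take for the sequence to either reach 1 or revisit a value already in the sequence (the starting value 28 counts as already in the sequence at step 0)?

5

28 = (4,4)_6 → 4³ + 4³ = 128
128 = (3,3,2)_6 → 3³ + 3³ + 2³ = 62
62 = (1,4,2)_6 → 1³ + 4³ + 2³ = 73
73 = (2,0,1)_6 → 2³ + 0³ + 1³ = 9
9 = (1,3)_6 → 1³ + 3³ = 28  — 28 repeats.
That took 5 steps.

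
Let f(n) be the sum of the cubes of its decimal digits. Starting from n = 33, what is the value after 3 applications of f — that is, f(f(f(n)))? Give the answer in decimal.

33 → 3³ + 3³ = 54
54 → 5³ + 4³ = 189
189 → 1³ + 8³ + 9³ = 1242

1242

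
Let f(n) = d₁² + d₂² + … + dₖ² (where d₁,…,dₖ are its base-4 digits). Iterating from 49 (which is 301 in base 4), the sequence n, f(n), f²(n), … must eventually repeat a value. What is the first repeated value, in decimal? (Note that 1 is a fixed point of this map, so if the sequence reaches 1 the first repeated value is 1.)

49 = (3,0,1)_4 → 3² + 0² + 1² = 9 + 0 + 1 = 10
10 = (2,2)_4 → 2² + 2² = 4 + 4 = 8
8 = (2,0)_4 → 2² + 0² = 4 + 0 = 4
4 = (1,0)_4 → 1² + 0² = 1 + 0 = 1  — reached the fixed point 1.
1 → 1, so 1 is the first repeated value.

1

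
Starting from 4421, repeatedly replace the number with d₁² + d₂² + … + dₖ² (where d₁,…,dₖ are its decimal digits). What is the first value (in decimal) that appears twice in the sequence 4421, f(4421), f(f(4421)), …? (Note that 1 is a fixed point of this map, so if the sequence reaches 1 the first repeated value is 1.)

37

4421 → 4² + 4² + 2² + 1² = 37
37 → 3² + 7² = 58
58 → 5² + 8² = 89
89 → 8² + 9² = 145
145 → 1² + 4² + 5² = 42
42 → 4² + 2² = 20
20 → 2² + 0² = 4
4 → 4² = 16
16 → 1² + 6² = 37  — 37 already appeared earlier.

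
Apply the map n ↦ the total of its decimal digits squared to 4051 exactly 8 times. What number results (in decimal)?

145

4051 → 42
42 → 20
20 → 4
4 → 16
16 → 37
37 → 58
58 → 89
89 → 145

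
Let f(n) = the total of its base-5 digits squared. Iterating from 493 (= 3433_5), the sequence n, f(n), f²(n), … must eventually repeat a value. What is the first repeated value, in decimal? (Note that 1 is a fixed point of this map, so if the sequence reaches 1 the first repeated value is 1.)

1

493 = (3,4,3,3)_5 → 43
43 = (1,3,3)_5 → 19
19 = (3,4)_5 → 25
25 = (1,0,0)_5 → 1  — reached the fixed point 1.
1 → 1, so 1 is the first repeated value.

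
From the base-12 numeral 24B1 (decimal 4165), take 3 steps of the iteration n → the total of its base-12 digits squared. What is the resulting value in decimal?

62

4165 = (2,4,11,1)_12 → 2² + 4² + 11² + 1² = 4 + 16 + 121 + 1 = 142
142 = (11,10)_12 → 11² + 10² = 121 + 100 = 221
221 = (1,6,5)_12 → 1² + 6² + 5² = 1 + 36 + 25 = 62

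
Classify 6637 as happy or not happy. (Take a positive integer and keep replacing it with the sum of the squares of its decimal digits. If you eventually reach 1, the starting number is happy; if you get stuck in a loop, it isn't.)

6637 → 6² + 6² + 3² + 7² = 130
130 → 1² + 3² + 0² = 10
10 → 1² + 0² = 1  — reached 1.

happy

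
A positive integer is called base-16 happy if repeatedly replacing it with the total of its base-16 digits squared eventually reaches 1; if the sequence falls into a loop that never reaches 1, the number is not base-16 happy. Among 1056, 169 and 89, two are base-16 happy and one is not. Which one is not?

169

1056: 1056 → 20 → 17 → 2 → 4 → 16 → 1  — reaches 1 (base-16 happy)
169: 169 → 181 → 146 → 85 → 50 → 13 → 169  — repeats 169 (not base-16 happy)
89: 89 → 106 → 136 → 128 → 64 → 16 → 1  — reaches 1 (base-16 happy)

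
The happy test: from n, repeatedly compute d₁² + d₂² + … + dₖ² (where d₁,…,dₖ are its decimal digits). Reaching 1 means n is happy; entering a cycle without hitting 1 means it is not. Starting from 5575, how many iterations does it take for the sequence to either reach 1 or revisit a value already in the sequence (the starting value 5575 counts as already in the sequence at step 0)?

15

5575 → 5² + 5² + 7² + 5² = 124
124 → 1² + 2² + 4² = 21
21 → 2² + 1² = 5
5 → 5² = 25
25 → 2² + 5² = 29
29 → 2² + 9² = 85
85 → 8² + 5² = 89
89 → 8² + 9² = 145
145 → 1² + 4² + 5² = 42
42 → 4² + 2² = 20
20 → 2² + 0² = 4
4 → 4² = 16
16 → 1² + 6² = 37
37 → 3² + 7² = 58
58 → 5² + 8² = 89  — 89 repeats.
That took 15 steps.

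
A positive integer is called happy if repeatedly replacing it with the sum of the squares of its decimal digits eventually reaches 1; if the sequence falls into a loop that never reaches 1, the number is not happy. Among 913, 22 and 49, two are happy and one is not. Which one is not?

913: 913 → 91 → 82 → 68 → 100 → 1  — reaches 1 (happy)
22: 22 → 8 → 64 → 52 → 29 → 85 → 89 → 145 → 42 → 20 → 4 → 16 → 37 → 58 → 89  — repeats 89 (not happy)
49: 49 → 97 → 130 → 10 → 1  — reaches 1 (happy)

22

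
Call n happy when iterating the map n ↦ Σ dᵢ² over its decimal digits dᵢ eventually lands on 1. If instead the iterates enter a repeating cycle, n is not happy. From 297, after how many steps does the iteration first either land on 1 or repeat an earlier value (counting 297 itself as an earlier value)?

12

297 → 2² + 9² + 7² = 4 + 81 + 49 = 134
134 → 1² + 3² + 4² = 1 + 9 + 16 = 26
26 → 2² + 6² = 4 + 36 = 40
40 → 4² + 0² = 16 + 0 = 16
16 → 1² + 6² = 1 + 36 = 37
37 → 3² + 7² = 9 + 49 = 58
58 → 5² + 8² = 25 + 64 = 89
89 → 8² + 9² = 64 + 81 = 145
145 → 1² + 4² + 5² = 1 + 16 + 25 = 42
42 → 4² + 2² = 16 + 4 = 20
20 → 2² + 0² = 4 + 0 = 4
4 → 4² = 16  — 16 repeats.
That took 12 steps.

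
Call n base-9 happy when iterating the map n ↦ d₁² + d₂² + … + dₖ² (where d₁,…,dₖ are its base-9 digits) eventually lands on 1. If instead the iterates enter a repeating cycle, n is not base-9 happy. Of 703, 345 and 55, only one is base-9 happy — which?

703: 703 → 101 → 9 → 1  — reaches 1 (base-9 happy)
345: 345 → 29 → 13 → 17 → 65 → 53 → 89 → 65  — repeats 65 (not base-9 happy)
55: 55 → 37 → 17 → 65 → 53 → 89 → 65  — repeats 65 (not base-9 happy)

703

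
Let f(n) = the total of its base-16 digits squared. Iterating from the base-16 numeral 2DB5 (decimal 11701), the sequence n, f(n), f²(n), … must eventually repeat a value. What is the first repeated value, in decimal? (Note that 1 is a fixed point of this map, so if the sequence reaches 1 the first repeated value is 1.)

1

11701 = (2,13,11,5)_16 → 2² + 13² + 11² + 5² = 319
319 = (1,3,15)_16 → 1² + 3² + 15² = 235
235 = (14,11)_16 → 14² + 11² = 317
317 = (1,3,13)_16 → 1² + 3² + 13² = 179
179 = (11,3)_16 → 11² + 3² = 130
130 = (8,2)_16 → 8² + 2² = 68
68 = (4,4)_16 → 4² + 4² = 32
32 = (2,0)_16 → 2² + 0² = 4
4 = (4)_16 → 4² = 16
16 = (1,0)_16 → 1² + 0² = 1  — reached the fixed point 1.
1 → 1, so 1 is the first repeated value.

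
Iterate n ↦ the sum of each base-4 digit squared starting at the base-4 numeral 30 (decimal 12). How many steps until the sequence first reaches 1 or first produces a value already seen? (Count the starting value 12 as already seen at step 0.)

12 = (3,0)_4 → 9
9 = (2,1)_4 → 5
5 = (1,1)_4 → 2
2 = (2)_4 → 4
4 = (1,0)_4 → 1  — reached 1.
That took 5 steps.

5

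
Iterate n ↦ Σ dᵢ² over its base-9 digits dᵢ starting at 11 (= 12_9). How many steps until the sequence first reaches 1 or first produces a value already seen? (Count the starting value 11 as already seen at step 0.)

6

11 = (1,2)_9 → 1² + 2² = 5
5 = (5)_9 → 5² = 25
25 = (2,7)_9 → 2² + 7² = 53
53 = (5,8)_9 → 5² + 8² = 89
89 = (1,0,8)_9 → 1² + 0² + 8² = 65
65 = (7,2)_9 → 7² + 2² = 53  — 53 repeats.
That took 6 steps.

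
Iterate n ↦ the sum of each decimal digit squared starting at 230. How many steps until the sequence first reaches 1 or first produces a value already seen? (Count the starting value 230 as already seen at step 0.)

230 → 2² + 3² + 0² = 13
13 → 1² + 3² = 10
10 → 1² + 0² = 1  — reached 1.
That took 3 steps.

3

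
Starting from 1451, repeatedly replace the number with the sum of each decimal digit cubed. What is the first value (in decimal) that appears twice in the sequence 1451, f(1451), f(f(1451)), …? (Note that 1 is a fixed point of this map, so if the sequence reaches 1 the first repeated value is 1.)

371

1451 → 1³ + 4³ + 5³ + 1³ = 1 + 64 + 125 + 1 = 191
191 → 1³ + 9³ + 1³ = 1 + 729 + 1 = 731
731 → 7³ + 3³ + 1³ = 343 + 27 + 1 = 371
371 → 3³ + 7³ + 1³ = 27 + 343 + 1 = 371  — 371 already appeared earlier.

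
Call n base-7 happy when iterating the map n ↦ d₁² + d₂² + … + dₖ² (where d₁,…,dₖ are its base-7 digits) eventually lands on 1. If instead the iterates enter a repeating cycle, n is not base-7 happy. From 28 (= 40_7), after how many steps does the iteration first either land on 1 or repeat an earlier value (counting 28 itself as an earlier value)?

5

28 = (4,0)_7 → 4² + 0² = 16
16 = (2,2)_7 → 2² + 2² = 8
8 = (1,1)_7 → 1² + 1² = 2
2 = (2)_7 → 2² = 4
4 = (4)_7 → 4² = 16  — 16 repeats.
That took 5 steps.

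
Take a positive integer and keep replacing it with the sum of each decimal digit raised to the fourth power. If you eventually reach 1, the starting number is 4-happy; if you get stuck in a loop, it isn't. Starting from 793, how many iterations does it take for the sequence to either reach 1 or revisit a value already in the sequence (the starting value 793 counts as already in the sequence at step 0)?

11

793 → 9043
9043 → 6898
6898 → 16049
16049 → 8114
8114 → 4354
4354 → 1218
1218 → 4114
4114 → 514
514 → 882
882 → 8208
8208 → 8208  — 8208 repeats.
That took 11 steps.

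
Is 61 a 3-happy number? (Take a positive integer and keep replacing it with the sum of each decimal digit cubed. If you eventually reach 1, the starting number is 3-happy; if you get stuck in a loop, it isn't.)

61 → 217
217 → 352
352 → 160
160 → 217  — 217 already seen; the sequence cycles without reaching 1.

not 3-happy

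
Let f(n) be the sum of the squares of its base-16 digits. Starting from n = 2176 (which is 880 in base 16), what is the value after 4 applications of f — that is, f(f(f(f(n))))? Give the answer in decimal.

2176 = (8,8,0)_16 → 8² + 8² + 0² = 128
128 = (8,0)_16 → 8² + 0² = 64
64 = (4,0)_16 → 4² + 0² = 16
16 = (1,0)_16 → 1² + 0² = 1

1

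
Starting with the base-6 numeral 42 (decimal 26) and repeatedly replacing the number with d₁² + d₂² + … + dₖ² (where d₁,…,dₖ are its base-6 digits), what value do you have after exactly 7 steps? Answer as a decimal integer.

41

26 = (4,2)_6 → 4² + 2² = 16 + 4 = 20
20 = (3,2)_6 → 3² + 2² = 9 + 4 = 13
13 = (2,1)_6 → 2² + 1² = 4 + 1 = 5
5 = (5)_6 → 5² = 25
25 = (4,1)_6 → 4² + 1² = 16 + 1 = 17
17 = (2,5)_6 → 2² + 5² = 4 + 25 = 29
29 = (4,5)_6 → 4² + 5² = 16 + 25 = 41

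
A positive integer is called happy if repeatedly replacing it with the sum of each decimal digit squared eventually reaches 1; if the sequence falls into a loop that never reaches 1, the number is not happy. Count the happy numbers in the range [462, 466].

1

462: 462 → 56 → 61 → 37 → 58 → 89 → 145 → 42 → 20 → 4 → 16 → 37  — not happy
463: 463 → 61 → 37 → 58 → 89 → 145 → 42 → 20 → 4 → 16 → 37  — not happy
464: 464 → 68 → 100 → 1  — happy
465: 465 → 77 → 98 → 145 → 42 → 20 → 4 → 16 → 37 → 58 → 89 → 145  — not happy
466: 466 → 88 → 128 → 69 → 117 → 51 → 26 → 40 → 16 → 37 → 58 → 89 → 145 → 42 → 20 → 4 → 16  — not happy
happy: 464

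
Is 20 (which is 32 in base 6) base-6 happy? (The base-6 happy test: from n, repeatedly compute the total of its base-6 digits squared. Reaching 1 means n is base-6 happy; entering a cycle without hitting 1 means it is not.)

not base-6 happy

20 = (3,2)_6 → 3² + 2² = 13
13 = (2,1)_6 → 2² + 1² = 5
5 = (5)_6 → 5² = 25
25 = (4,1)_6 → 4² + 1² = 17
17 = (2,5)_6 → 2² + 5² = 29
29 = (4,5)_6 → 4² + 5² = 41
41 = (1,0,5)_6 → 1² + 0² + 5² = 26
26 = (4,2)_6 → 4² + 2² = 20  — 20 already seen; the sequence cycles without reaching 1.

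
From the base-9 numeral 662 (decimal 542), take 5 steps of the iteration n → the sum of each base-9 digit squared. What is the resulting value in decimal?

18

542 = (6,6,2)_9 → 6² + 6² + 2² = 76
76 = (8,4)_9 → 8² + 4² = 80
80 = (8,8)_9 → 8² + 8² = 128
128 = (1,5,2)_9 → 1² + 5² + 2² = 30
30 = (3,3)_9 → 3² + 3² = 18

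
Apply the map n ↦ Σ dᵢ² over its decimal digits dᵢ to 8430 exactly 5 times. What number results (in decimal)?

4

8430 → 8² + 4² + 3² + 0² = 64 + 16 + 9 + 0 = 89
89 → 8² + 9² = 64 + 81 = 145
145 → 1² + 4² + 5² = 1 + 16 + 25 = 42
42 → 4² + 2² = 16 + 4 = 20
20 → 2² + 0² = 4 + 0 = 4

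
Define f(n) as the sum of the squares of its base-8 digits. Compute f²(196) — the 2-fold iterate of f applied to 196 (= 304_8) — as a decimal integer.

10

196 = (3,0,4)_8 → 3² + 0² + 4² = 9 + 0 + 16 = 25
25 = (3,1)_8 → 3² + 1² = 9 + 1 = 10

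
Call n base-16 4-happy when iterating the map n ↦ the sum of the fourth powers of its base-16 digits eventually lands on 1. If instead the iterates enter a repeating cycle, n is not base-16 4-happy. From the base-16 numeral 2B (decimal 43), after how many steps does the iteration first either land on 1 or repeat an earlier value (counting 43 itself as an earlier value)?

11

43 = (2,11)_16 → 14657
14657 = (3,9,4,1)_16 → 6899
6899 = (1,10,15,3)_16 → 60707
60707 = (14,13,2,3)_16 → 67074
67074 = (1,0,6,0,2)_16 → 1313
1313 = (5,2,1)_16 → 642
642 = (2,8,2)_16 → 4128
4128 = (1,0,2,0)_16 → 17
17 = (1,1)_16 → 2
2 = (2)_16 → 16
16 = (1,0)_16 → 1  — reached 1.
That took 11 steps.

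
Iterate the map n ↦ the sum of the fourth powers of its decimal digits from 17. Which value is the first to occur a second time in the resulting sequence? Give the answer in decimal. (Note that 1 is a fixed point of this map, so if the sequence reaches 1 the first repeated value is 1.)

8208

17 → 1⁴ + 7⁴ = 1 + 2401 = 2402
2402 → 2⁴ + 4⁴ + 0⁴ + 2⁴ = 16 + 256 + 0 + 16 = 288
288 → 2⁴ + 8⁴ + 8⁴ = 16 + 4096 + 4096 = 8208
8208 → 8⁴ + 2⁴ + 0⁴ + 8⁴ = 4096 + 16 + 0 + 4096 = 8208  — 8208 already appeared earlier.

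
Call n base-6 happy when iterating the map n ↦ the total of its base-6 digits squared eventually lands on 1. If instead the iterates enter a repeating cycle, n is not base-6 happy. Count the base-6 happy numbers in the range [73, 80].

73: 73 → 5 → 25 → 17 → 29 → 41 → 26 → 20 → 13 → 5  — not base-6 happy
74: 74 → 8 → 5 → 25 → 17 → 29 → 41 → 26 → 20 → 13 → 5  — not base-6 happy
75: 75 → 13 → 5 → 25 → 17 → 29 → 41 → 26 → 20 → 13  — not base-6 happy
76: 76 → 20 → 13 → 5 → 25 → 17 → 29 → 41 → 26 → 20  — not base-6 happy
77: 77 → 29 → 41 → 26 → 20 → 13 → 5 → 25 → 17 → 29  — not base-6 happy
78: 78 → 5 → 25 → 17 → 29 → 41 → 26 → 20 → 13 → 5  — not base-6 happy
79: 79 → 6 → 1  — base-6 happy
80: 80 → 9 → 10 → 17 → 29 → 41 → 26 → 20 → 13 → 5 → 25 → 17  — not base-6 happy
base-6 happy: 79

1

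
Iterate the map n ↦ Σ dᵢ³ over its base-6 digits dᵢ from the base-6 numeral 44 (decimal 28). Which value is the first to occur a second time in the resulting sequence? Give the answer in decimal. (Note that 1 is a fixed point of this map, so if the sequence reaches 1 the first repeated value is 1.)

28 = (4,4)_6 → 4³ + 4³ = 128
128 = (3,3,2)_6 → 3³ + 3³ + 2³ = 62
62 = (1,4,2)_6 → 1³ + 4³ + 2³ = 73
73 = (2,0,1)_6 → 2³ + 0³ + 1³ = 9
9 = (1,3)_6 → 1³ + 3³ = 28  — 28 already appeared earlier.

28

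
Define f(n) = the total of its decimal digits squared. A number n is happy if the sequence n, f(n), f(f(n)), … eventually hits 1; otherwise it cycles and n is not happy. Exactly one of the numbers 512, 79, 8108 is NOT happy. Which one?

512

512: 512 → 30 → 9 → 81 → 65 → 61 → 37 → 58 → 89 → 145 → 42 → 20 → 4 → 16 → 37  — repeats 37 (not happy)
79: 79 → 130 → 10 → 1  — reaches 1 (happy)
8108: 8108 → 129 → 86 → 100 → 1  — reaches 1 (happy)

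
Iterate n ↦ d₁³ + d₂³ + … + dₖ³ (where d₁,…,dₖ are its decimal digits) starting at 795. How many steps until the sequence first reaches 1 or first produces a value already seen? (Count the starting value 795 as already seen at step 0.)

10

795 → 1197
1197 → 1074
1074 → 408
408 → 576
576 → 684
684 → 792
792 → 1080
1080 → 513
513 → 153
153 → 153  — 153 repeats.
That took 10 steps.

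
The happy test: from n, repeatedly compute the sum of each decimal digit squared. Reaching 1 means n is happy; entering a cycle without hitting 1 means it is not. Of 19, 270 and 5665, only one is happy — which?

19: 19 → 82 → 68 → 100 → 1  — reaches 1 (happy)
270: 270 → 53 → 34 → 25 → 29 → 85 → 89 → 145 → 42 → 20 → 4 → 16 → 37 → 58 → 89  — repeats 89 (not happy)
5665: 5665 → 122 → 9 → 81 → 65 → 61 → 37 → 58 → 89 → 145 → 42 → 20 → 4 → 16 → 37  — repeats 37 (not happy)

19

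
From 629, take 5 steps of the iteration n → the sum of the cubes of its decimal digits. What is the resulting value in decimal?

629 → 6³ + 2³ + 9³ = 216 + 8 + 729 = 953
953 → 9³ + 5³ + 3³ = 729 + 125 + 27 = 881
881 → 8³ + 8³ + 1³ = 512 + 512 + 1 = 1025
1025 → 1³ + 0³ + 2³ + 5³ = 1 + 0 + 8 + 125 = 134
134 → 1³ + 3³ + 4³ = 1 + 27 + 64 = 92

92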